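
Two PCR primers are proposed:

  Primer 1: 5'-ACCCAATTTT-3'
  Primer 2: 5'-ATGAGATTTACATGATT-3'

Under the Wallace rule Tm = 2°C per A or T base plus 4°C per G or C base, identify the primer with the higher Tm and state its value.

Primer 2, 42°C

Primer 1: A+T=7, G+C=3 → Tm = 2(7)+4(3) = 26°C
Primer 2: A+T=13, G+C=4 → Tm = 2(13)+4(4) = 42°C
26°C vs 42°C → primer 2 is higher.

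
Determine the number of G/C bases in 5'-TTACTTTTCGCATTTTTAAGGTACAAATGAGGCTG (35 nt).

12

Base counts: T=14, C=5, G=7, A=9
G+C = 7 + 5 = 12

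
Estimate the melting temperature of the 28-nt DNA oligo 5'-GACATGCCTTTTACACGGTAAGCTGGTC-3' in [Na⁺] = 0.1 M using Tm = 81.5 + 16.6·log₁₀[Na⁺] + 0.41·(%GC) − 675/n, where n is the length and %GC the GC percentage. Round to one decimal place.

Length n = 28. A=6, C=7, T=8, G=7
G+C = 14, so %GC = 14/28 × 100 = 50%
Salt term: 16.6 × (-1) = -16.6
GC term: 0.41 × 50 = 20.5; length term: −675/28 = −24.107
Tm = 81.5 + (-16.6) + 20.5 − 24.107 = 61.293 → 61.3°C

61.3°C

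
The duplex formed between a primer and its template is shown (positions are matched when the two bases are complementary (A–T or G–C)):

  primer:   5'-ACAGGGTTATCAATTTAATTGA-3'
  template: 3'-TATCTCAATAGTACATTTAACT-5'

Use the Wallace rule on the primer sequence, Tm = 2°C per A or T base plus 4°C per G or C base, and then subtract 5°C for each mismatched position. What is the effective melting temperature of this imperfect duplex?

31°C

Primer base counts: A=8, T=8, G=4, C=2 → A+T=16, G+C=6
Perfect-match Tm = 2(16) + 4(6) = 32 + 24 = 56°C
Mismatches (positions where the bases are not complementary): 5 (at positions 2, 5, 13, 14, 16)
Effective Tm = 56 − 5×5 = 56 − 25 = 31°C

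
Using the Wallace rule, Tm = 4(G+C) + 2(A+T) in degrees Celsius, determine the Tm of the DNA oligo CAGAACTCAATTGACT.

44°C

C=4, G=2, T=4, A=6
A+T = 10, G+C = 6
Tm = 2×10 + 4×6 = 44°C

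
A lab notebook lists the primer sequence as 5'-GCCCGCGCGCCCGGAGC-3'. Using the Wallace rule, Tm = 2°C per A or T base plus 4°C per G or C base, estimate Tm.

66°C

Scanning the sequence gives C=9, T=0, A=1, G=7.
AT pairs contribute 1, GC pairs contribute 16.
Tm = 4·16 + 2·1 = 64 + 2 = 66°C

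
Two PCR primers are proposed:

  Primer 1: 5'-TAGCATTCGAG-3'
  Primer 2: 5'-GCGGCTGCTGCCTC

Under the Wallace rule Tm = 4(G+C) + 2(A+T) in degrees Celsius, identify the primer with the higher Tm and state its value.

Primer 1: A+T=6, G+C=5 → Tm = 2(6)+4(5) = 32°C
Primer 2: A+T=3, G+C=11 → Tm = 2(3)+4(11) = 50°C
32°C vs 50°C → primer 2 is higher.

Primer 2, 50°C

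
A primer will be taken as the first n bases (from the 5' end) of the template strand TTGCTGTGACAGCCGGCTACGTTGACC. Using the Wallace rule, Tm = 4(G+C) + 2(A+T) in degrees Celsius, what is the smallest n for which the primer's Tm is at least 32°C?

n = 11

First 10 bases: TTGCTGTGAC → Tm = 30°C (< 32°C)
First 11 bases: TTGCTGTGACA → Tm = 32°C (≥ 32°C)
Since every base adds ≥2°C, Tm only increases with n, so the threshold is first crossed at n = 11.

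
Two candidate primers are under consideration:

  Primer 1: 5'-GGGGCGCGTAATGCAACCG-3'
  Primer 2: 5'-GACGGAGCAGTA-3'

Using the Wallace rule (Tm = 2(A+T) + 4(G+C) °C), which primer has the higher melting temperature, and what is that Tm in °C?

Primer 1, 64°C

Primer 1: A+T=6, G+C=13 → Tm = 2(6)+4(13) = 64°C
Primer 2: A+T=5, G+C=7 → Tm = 2(5)+4(7) = 38°C
64°C vs 38°C → primer 1 is higher.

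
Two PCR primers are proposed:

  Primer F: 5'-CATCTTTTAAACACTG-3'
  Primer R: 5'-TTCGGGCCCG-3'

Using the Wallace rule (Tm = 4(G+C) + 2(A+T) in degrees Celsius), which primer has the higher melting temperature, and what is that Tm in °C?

Primer F: A+T=11, G+C=5 → Tm = 2(11)+4(5) = 42°C
Primer R: A+T=2, G+C=8 → Tm = 2(2)+4(8) = 36°C
42°C vs 36°C → primer F is higher.

Primer F, 42°C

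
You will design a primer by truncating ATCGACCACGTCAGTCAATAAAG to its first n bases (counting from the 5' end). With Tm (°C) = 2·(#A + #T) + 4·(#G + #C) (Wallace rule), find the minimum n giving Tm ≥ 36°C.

First 11 bases: ATCGACCACGT → Tm = 34°C (< 36°C)
First 12 bases: ATCGACCACGTC → Tm = 38°C (≥ 36°C)
Each additional base adds 2°C (A/T) or 4°C (G/C), so Tm is non-decreasing in n; n = 12 is the first length to reach 36°C.

n = 12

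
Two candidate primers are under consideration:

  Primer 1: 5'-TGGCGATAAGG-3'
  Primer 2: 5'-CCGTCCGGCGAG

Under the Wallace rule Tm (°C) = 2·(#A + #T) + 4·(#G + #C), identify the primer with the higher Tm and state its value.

Primer 2, 44°C

Primer 1: A+T=5, G+C=6 → Tm = 2(5)+4(6) = 34°C
Primer 2: A+T=2, G+C=10 → Tm = 2(2)+4(10) = 44°C
34°C vs 44°C → primer 2 is higher.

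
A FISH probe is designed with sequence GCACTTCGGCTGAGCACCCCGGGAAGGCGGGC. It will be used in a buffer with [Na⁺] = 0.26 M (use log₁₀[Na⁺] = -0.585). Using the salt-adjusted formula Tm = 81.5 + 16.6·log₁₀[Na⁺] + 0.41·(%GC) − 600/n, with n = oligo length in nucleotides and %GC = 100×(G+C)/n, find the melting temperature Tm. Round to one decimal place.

83.8°C

Length n = 32. Base counts: T=3, C=11, G=13, A=5
G+C = 24, so %GC = 24/32 × 100 = 75%
Salt term: 16.6 × (-0.585) = -9.711
GC term: 0.41 × 75 = 30.75; length term: −600/32 = −18.75
Tm = 81.5 + (-9.711) + 30.75 − 18.75 = 83.789 → 83.8°C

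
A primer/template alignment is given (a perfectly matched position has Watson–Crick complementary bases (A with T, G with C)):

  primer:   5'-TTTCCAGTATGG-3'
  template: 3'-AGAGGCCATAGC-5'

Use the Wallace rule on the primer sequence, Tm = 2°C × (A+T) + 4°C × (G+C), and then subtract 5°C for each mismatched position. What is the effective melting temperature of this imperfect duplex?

Primer base counts: A=2, T=5, G=3, C=2 → A+T=7, G+C=5
Perfect-match Tm = 2(7) + 4(5) = 14 + 20 = 34°C
Mismatches (positions where the bases are not complementary): 3 (at positions 2, 6, 11)
Effective Tm = 34 − 3×5 = 34 − 15 = 19°C

19°C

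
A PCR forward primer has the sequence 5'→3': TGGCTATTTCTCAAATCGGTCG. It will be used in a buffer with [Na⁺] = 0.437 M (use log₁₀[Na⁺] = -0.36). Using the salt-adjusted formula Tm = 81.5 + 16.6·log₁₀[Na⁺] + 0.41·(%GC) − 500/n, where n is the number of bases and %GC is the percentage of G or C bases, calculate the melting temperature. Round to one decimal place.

71.4°C

Length n = 22. G=5, T=8, A=4, C=5
G+C = 10, so %GC = 10/22 × 100 = 45.455%
Salt term: 16.6 × (-0.36) = -5.976
GC term: 0.41 × 45.455 = 18.637; length term: −500/22 = −22.727
Tm = 81.5 + (-5.976) + 18.637 − 22.727 = 71.434 → 71.4°C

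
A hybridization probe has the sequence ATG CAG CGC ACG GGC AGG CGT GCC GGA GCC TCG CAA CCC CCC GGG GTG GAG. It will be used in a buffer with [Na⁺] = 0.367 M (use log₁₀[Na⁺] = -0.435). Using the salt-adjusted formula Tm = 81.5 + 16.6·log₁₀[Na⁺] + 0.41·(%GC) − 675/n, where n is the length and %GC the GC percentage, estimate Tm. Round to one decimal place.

Length n = 51. Scanning the sequence gives C=18, G=21, A=8, T=4.
G+C = 39, so %GC = 39/51 × 100 = 76.471%
Salt term: 16.6 × (-0.435) = -7.221
GC term: 0.41 × 76.471 = 31.353; length term: −675/51 = −13.235
Tm = 81.5 + (-7.221) + 31.353 − 13.235 = 92.397 → 92.4°C

92.4°C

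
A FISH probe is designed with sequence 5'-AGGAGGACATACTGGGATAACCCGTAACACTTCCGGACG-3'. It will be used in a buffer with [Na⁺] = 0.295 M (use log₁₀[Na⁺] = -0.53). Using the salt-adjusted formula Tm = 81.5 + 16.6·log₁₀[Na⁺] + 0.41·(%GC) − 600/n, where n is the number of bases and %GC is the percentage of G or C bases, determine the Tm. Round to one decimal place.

Length n = 39. Base counts: G=11, C=10, A=12, T=6
G+C = 21, so %GC = 21/39 × 100 = 53.846%
Salt term: 16.6 × (-0.53) = -8.798
GC term: 0.41 × 53.846 = 22.077; length term: −600/39 = −15.385
Tm = 81.5 + (-8.798) + 22.077 − 15.385 = 79.394 → 79.4°C

79.4°C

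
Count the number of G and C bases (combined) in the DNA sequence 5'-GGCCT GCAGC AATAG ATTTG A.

10

Scanning the sequence gives C=4, A=6, T=5, G=6.
G+C = 6 + 4 = 10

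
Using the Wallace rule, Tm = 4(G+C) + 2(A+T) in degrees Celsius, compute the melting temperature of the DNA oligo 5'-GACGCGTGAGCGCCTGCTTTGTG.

76°C

Base counts: G=9, T=6, C=6, A=2
A+T = 8, G+C = 15
Tm = 2(8) + 4(15) = 16 + 60 = 76°C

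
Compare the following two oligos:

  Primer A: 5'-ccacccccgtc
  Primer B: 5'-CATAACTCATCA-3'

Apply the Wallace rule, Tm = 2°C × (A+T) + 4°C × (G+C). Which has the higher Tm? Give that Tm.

Primer A, 40°C

Primer A: A+T=2, G+C=9 → Tm = 2(2)+4(9) = 40°C
Primer B: A+T=8, G+C=4 → Tm = 2(8)+4(4) = 32°C
40°C vs 32°C → primer A is higher.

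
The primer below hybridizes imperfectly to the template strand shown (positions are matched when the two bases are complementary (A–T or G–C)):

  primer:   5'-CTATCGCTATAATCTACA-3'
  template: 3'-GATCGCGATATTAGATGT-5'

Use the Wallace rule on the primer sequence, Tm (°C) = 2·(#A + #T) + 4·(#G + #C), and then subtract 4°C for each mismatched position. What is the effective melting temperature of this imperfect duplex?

44°C

Primer base counts: A=6, T=6, G=1, C=5 → A+T=12, G+C=6
Perfect-match Tm = 2(12) + 4(6) = 24 + 24 = 48°C
Mismatches (positions where the bases are not complementary): 1 (at position 4)
Effective Tm = 48 − 1×4 = 48 − 4 = 44°C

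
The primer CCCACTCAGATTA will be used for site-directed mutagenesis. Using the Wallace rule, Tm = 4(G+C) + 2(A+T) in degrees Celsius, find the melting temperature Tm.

38°C

C=5, G=1, A=4, T=3
A+T = 7, G+C = 6
Tm = 4·6 + 2·7 = 24 + 14 = 38°C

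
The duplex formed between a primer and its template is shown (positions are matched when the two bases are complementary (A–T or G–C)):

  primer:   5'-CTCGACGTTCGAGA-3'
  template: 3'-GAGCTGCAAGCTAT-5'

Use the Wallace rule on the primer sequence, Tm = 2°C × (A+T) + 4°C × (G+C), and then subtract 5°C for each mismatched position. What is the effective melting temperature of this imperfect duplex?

39°C

Primer base counts: A=3, T=3, G=4, C=4 → A+T=6, G+C=8
Perfect-match Tm = 2(6) + 4(8) = 12 + 32 = 44°C
Mismatches (positions where the bases are not complementary): 1 (at position 13)
Effective Tm = 44 − 1×5 = 44 − 5 = 39°C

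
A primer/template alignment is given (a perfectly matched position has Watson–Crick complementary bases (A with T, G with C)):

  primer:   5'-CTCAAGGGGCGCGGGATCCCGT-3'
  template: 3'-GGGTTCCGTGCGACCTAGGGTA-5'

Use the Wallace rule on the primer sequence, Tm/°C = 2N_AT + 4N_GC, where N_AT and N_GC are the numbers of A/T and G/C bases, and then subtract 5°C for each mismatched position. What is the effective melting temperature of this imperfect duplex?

Primer base counts: A=3, T=3, G=9, C=7 → A+T=6, G+C=16
Perfect-match Tm = 2(6) + 4(16) = 12 + 64 = 76°C
Mismatches (positions where the bases are not complementary): 5 (at positions 2, 8, 9, 13, 21)
Effective Tm = 76 − 5×5 = 76 − 25 = 51°C

51°C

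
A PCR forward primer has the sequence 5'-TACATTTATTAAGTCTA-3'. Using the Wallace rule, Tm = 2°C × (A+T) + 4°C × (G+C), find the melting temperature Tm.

40°C

Scanning the sequence gives T=8, C=2, A=6, G=1.
So N_AT = 14 and N_GC = 3.
Tm = 4·3 + 2·14 = 12 + 28 = 40°C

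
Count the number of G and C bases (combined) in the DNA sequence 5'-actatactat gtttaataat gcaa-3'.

Counting bases: C=3, G=2, A=10, T=9
Total G or C: 2 + 3 = 5

5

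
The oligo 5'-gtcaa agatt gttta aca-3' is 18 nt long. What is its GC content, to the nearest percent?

28%

G=3, T=6, C=2, A=7
G+C = 3 + 2 = 5 out of 18 bases
%GC = 5/18 × 100 = 27.78% ≈ 28%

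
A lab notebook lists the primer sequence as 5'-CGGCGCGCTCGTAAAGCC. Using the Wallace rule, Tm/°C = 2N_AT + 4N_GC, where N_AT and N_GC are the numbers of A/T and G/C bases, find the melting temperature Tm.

Base counts: A=3, C=7, G=6, T=2
So N_AT = 5 and N_GC = 13.
Tm = 2(5) + 4(13) = 10 + 52 = 62°C

62°C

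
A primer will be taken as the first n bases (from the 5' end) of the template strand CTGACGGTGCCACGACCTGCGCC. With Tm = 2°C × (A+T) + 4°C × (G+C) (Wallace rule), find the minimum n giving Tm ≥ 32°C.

n = 10

First 9 bases: CTGACGGTG → Tm = 30°C (< 32°C)
First 10 bases: CTGACGGTGC → Tm = 34°C (≥ 32°C)
Since every base adds ≥2°C, Tm only increases with n, so the threshold is first crossed at n = 10.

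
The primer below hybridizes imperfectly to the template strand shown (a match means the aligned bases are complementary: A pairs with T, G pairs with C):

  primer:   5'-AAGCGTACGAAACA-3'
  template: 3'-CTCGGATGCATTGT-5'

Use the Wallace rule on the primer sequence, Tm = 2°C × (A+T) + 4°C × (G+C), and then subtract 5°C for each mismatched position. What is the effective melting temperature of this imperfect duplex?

25°C

Primer base counts: A=7, T=1, G=3, C=3 → A+T=8, G+C=6
Perfect-match Tm = 2(8) + 4(6) = 16 + 24 = 40°C
Mismatches (positions where the bases are not complementary): 3 (at positions 1, 5, 10)
Effective Tm = 40 − 3×5 = 40 − 15 = 25°C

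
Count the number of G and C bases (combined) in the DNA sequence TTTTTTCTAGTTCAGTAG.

5

Counting bases: C=2, G=3, A=3, T=10
Total G or C: 3 + 2 = 5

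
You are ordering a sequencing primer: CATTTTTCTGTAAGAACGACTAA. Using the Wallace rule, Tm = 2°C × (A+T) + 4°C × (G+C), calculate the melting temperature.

Scanning the sequence gives T=8, G=3, C=4, A=8.
A+T = 16, G+C = 7
Tm = 2(16) + 4(7) = 32 + 28 = 60°C

60°C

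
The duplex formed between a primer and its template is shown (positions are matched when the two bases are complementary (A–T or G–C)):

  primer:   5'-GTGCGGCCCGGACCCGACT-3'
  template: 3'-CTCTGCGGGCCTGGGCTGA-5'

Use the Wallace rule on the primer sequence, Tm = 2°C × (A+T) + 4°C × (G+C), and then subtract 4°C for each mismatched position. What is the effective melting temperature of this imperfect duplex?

Primer base counts: A=2, T=2, G=7, C=8 → A+T=4, G+C=15
Perfect-match Tm = 2(4) + 4(15) = 8 + 60 = 68°C
Mismatches (positions where the bases are not complementary): 3 (at positions 2, 4, 5)
Effective Tm = 68 − 3×4 = 68 − 12 = 56°C

56°C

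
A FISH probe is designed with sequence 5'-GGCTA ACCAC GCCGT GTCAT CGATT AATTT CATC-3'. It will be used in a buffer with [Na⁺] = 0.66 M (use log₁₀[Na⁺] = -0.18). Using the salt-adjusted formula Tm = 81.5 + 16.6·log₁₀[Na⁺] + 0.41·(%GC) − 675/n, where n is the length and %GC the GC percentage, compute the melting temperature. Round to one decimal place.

Length n = 34. Counting bases: T=10, A=8, G=6, C=10
G+C = 16, so %GC = 16/34 × 100 = 47.059%
Salt term: 16.6 × (-0.18) = -2.988
GC term: 0.41 × 47.059 = 19.294; length term: −675/34 = −19.853
Tm = 81.5 + (-2.988) + 19.294 − 19.853 = 77.953 → 78.0°C

78.0°C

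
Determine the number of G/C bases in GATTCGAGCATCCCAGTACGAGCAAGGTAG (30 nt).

16

T=5, G=9, C=7, A=9
G+C = 9 + 7 = 16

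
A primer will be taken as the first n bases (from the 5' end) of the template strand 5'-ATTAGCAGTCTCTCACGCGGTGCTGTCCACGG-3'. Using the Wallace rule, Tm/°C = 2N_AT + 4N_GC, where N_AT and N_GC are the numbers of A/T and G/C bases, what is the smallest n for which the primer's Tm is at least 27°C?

n = 10

First 9 bases: ATTAGCAGT → Tm = 24°C (< 27°C)
First 10 bases: ATTAGCAGTC → Tm = 28°C (≥ 27°C)
Each additional base adds 2°C (A/T) or 4°C (G/C), so Tm is non-decreasing in n; n = 10 is the first length to reach 27°C.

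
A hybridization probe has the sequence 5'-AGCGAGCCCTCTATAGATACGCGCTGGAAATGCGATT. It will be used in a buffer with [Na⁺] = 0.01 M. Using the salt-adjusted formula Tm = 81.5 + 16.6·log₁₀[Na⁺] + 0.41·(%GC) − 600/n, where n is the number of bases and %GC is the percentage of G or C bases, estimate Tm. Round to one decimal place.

53.1°C

Length n = 37. G=10, A=10, T=8, C=9
G+C = 19, so %GC = 19/37 × 100 = 51.351%
Salt term: 16.6 × (-2) = -33.2
GC term: 0.41 × 51.351 = 21.054; length term: −600/37 = −16.216
Tm = 81.5 + (-33.2) + 21.054 − 16.216 = 53.138 → 53.1°C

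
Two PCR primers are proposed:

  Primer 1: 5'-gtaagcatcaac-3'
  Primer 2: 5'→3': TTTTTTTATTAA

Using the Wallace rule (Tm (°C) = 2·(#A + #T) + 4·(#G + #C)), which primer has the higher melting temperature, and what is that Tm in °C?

Primer 1: A+T=7, G+C=5 → Tm = 2(7)+4(5) = 34°C
Primer 2: A+T=12, G+C=0 → Tm = 2(12)+4(0) = 24°C
34°C vs 24°C → primer 1 is higher.

Primer 1, 34°C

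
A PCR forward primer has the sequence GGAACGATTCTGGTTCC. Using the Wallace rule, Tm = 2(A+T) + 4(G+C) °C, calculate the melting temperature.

C=4, T=5, A=3, G=5
So N_AT = 8 and N_GC = 9.
Tm = 4·9 + 2·8 = 36 + 16 = 52°C

52°C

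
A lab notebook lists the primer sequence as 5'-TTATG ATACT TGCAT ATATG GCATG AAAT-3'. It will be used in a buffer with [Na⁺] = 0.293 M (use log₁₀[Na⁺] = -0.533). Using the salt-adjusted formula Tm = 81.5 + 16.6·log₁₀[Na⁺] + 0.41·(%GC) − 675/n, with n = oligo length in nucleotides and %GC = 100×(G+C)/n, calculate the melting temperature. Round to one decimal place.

60.7°C

Length n = 29. Base counts: C=3, G=5, T=11, A=10
G+C = 8, so %GC = 8/29 × 100 = 27.586%
Salt term: 16.6 × (-0.533) = -8.848
GC term: 0.41 × 27.586 = 11.31; length term: −675/29 = −23.276
Tm = 81.5 + (-8.848) + 11.31 − 23.276 = 60.686 → 60.7°C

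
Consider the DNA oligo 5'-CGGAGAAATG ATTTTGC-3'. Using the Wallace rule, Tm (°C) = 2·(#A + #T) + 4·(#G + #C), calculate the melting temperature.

Counting bases: T=5, C=2, G=5, A=5
AT pairs contribute 10, GC pairs contribute 7.
Tm = 2×10 + 4×7 = 48°C

48°C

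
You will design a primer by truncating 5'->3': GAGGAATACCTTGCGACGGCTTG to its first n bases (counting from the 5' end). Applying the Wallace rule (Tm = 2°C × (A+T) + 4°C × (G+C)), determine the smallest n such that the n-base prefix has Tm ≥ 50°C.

First 16 bases: GAGGAATACCTTGCGA → Tm = 48°C (< 50°C)
First 17 bases: GAGGAATACCTTGCGAC → Tm = 52°C (≥ 50°C)
Each additional base adds 2°C (A/T) or 4°C (G/C), so Tm is non-decreasing in n; n = 17 is the first length to reach 50°C.

n = 17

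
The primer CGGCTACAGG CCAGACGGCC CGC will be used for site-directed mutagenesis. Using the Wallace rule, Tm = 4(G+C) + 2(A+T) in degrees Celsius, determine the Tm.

82°C

Counting bases: C=10, T=1, A=4, G=8
A+T = 5, G+C = 18
Tm = 2(5) + 4(18) = 10 + 72 = 82°C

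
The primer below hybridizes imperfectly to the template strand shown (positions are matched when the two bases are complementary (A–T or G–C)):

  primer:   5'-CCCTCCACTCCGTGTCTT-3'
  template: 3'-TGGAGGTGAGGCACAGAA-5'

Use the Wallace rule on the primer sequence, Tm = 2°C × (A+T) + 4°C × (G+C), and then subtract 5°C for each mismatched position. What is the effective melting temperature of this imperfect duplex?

Primer base counts: A=1, T=6, G=2, C=9 → A+T=7, G+C=11
Perfect-match Tm = 2(7) + 4(11) = 14 + 44 = 58°C
Mismatches (positions where the bases are not complementary): 1 (at position 1)
Effective Tm = 58 − 1×5 = 58 − 5 = 53°C

53°C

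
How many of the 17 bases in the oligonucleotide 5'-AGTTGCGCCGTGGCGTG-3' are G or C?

C=4, G=8, A=1, T=4
Total G or C: 8 + 4 = 12

12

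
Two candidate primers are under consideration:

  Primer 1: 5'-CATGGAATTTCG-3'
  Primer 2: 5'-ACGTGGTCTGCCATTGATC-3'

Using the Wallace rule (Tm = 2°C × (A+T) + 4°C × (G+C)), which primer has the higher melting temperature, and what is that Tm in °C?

Primer 1: A+T=7, G+C=5 → Tm = 2(7)+4(5) = 34°C
Primer 2: A+T=9, G+C=10 → Tm = 2(9)+4(10) = 58°C
34°C vs 58°C → primer 2 is higher.

Primer 2, 58°C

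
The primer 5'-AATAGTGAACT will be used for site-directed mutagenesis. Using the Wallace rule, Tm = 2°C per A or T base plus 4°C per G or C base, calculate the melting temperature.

28°C

C=1, A=5, T=3, G=2
A+T = 8, G+C = 3
Tm = 2(8) + 4(3) = 16 + 12 = 28°C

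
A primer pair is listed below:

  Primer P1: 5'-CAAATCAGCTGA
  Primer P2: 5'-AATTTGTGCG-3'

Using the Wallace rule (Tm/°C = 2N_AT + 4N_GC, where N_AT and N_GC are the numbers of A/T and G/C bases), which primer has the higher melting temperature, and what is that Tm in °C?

Primer P1, 34°C

Primer P1: A+T=7, G+C=5 → Tm = 2(7)+4(5) = 34°C
Primer P2: A+T=6, G+C=4 → Tm = 2(6)+4(4) = 28°C
34°C vs 28°C → primer P1 is higher.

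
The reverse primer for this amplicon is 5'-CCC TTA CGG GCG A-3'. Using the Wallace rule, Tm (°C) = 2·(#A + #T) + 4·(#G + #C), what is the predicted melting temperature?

44°C

A=2, G=4, C=5, T=2
A+T = 4, G+C = 9
Tm = 2(4) + 4(9) = 8 + 36 = 44°C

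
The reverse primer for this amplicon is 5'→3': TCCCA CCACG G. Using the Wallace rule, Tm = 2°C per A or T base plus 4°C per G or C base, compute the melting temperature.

38°C

Counting bases: C=6, A=2, T=1, G=2
A+T = 3, G+C = 8
Tm = 2(3) + 4(8) = 6 + 32 = 38°C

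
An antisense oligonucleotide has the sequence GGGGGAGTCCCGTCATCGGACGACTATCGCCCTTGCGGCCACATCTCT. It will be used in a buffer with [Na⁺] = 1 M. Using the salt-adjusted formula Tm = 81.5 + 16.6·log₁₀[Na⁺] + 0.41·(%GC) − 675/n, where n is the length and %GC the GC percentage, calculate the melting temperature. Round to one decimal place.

Length n = 48. Scanning the sequence gives T=10, C=17, A=7, G=14.
G+C = 31, so %GC = 31/48 × 100 = 64.583%
Salt term: 16.6 × (0) = 0
GC term: 0.41 × 64.583 = 26.479; length term: −675/48 = −14.062
Tm = 81.5 + (0) + 26.479 − 14.062 = 93.917 → 93.9°C

93.9°C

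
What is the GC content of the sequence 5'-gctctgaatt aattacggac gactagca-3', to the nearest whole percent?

T=7, A=9, C=6, G=6
G+C = 6 + 6 = 12 out of 28 bases
%GC = 12/28 × 100 = 42.86% ≈ 43%

43%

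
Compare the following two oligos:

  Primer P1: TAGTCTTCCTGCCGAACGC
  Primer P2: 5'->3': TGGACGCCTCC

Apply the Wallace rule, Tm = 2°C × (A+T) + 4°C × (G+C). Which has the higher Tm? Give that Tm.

Primer P1: A+T=8, G+C=11 → Tm = 2(8)+4(11) = 60°C
Primer P2: A+T=3, G+C=8 → Tm = 2(3)+4(8) = 38°C
60°C vs 38°C → primer P1 is higher.

Primer P1, 60°C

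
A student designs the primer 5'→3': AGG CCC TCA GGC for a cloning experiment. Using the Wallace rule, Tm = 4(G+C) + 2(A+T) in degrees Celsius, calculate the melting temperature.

42°C

Base counts: G=4, T=1, A=2, C=5
AT pairs contribute 3, GC pairs contribute 9.
Tm = 2(3) + 4(9) = 6 + 36 = 42°C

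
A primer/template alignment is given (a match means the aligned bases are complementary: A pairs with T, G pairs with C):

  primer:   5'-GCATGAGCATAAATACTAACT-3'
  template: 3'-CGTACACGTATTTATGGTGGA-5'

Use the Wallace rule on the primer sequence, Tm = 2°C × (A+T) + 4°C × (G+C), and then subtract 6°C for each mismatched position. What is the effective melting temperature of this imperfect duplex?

Primer base counts: A=9, T=5, G=3, C=4 → A+T=14, G+C=7
Perfect-match Tm = 2(14) + 4(7) = 28 + 28 = 56°C
Mismatches (positions where the bases are not complementary): 3 (at positions 6, 17, 19)
Effective Tm = 56 − 3×6 = 56 − 18 = 38°C

38°C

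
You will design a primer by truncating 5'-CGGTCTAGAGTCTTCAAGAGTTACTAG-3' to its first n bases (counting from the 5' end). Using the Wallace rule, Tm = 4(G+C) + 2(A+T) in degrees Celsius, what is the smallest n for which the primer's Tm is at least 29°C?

n = 10

First 9 bases: CGGTCTAGA → Tm = 28°C (< 29°C)
First 10 bases: CGGTCTAGAG → Tm = 32°C (≥ 29°C)
Since every base adds ≥2°C, Tm only increases with n, so the threshold is first crossed at n = 10.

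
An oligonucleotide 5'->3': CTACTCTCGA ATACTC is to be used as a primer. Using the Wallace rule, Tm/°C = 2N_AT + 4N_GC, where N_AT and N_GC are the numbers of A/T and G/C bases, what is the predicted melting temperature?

46°C

T=5, G=1, A=4, C=6
A+T = 9, G+C = 7
Tm = 2×9 + 4×7 = 46°C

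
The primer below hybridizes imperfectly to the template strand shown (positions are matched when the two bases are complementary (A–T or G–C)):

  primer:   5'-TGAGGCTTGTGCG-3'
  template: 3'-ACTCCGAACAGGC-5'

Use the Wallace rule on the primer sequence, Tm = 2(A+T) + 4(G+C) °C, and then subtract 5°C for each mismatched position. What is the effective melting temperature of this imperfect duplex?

Primer base counts: A=1, T=4, G=6, C=2 → A+T=5, G+C=8
Perfect-match Tm = 2(5) + 4(8) = 10 + 32 = 42°C
Mismatches (positions where the bases are not complementary): 1 (at position 11)
Effective Tm = 42 − 1×5 = 42 − 5 = 37°C

37°C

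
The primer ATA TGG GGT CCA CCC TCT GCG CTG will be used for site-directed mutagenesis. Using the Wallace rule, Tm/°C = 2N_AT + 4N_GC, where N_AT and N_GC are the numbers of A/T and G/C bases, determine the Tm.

78°C

Scanning the sequence gives G=7, A=3, T=6, C=8.
So N_AT = 9 and N_GC = 15.
Tm = 2(9) + 4(15) = 18 + 60 = 78°C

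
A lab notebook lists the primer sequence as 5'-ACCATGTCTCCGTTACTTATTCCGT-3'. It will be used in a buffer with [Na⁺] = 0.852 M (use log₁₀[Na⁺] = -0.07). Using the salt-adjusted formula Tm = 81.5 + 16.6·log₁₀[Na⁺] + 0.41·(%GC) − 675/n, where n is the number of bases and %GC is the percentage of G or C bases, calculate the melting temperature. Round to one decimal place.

71.4°C

Length n = 25. Counting bases: G=3, T=10, C=8, A=4
G+C = 11, so %GC = 11/25 × 100 = 44%
Salt term: 16.6 × (-0.07) = -1.162
GC term: 0.41 × 44 = 18.04; length term: −675/25 = −27
Tm = 81.5 + (-1.162) + 18.04 − 27 = 71.378 → 71.4°C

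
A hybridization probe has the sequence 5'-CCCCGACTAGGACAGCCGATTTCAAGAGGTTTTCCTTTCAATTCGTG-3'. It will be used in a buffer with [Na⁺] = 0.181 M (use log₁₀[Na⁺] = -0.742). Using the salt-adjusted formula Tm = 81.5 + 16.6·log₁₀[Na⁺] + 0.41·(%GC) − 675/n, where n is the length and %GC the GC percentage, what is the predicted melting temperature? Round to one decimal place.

Length n = 47. Base counts: A=10, T=14, C=13, G=10
G+C = 23, so %GC = 23/47 × 100 = 48.936%
Salt term: 16.6 × (-0.742) = -12.317
GC term: 0.41 × 48.936 = 20.064; length term: −675/47 = −14.362
Tm = 81.5 + (-12.317) + 20.064 − 14.362 = 74.885 → 74.9°C

74.9°C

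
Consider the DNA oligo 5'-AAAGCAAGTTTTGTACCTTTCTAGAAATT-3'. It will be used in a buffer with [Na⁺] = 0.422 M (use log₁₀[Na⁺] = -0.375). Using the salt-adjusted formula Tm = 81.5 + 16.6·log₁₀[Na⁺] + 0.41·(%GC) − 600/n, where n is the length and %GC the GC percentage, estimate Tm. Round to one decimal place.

65.9°C

Length n = 29. C=4, T=11, A=10, G=4
G+C = 8, so %GC = 8/29 × 100 = 27.586%
Salt term: 16.6 × (-0.375) = -6.225
GC term: 0.41 × 27.586 = 11.31; length term: −600/29 = −20.69
Tm = 81.5 + (-6.225) + 11.31 − 20.69 = 65.895 → 65.9°C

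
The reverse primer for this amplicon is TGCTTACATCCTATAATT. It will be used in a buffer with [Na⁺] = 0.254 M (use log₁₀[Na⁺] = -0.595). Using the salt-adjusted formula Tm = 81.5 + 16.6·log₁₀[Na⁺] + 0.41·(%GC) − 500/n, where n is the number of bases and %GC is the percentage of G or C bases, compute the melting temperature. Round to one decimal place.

Length n = 18. Counting bases: G=1, A=5, C=4, T=8
G+C = 5, so %GC = 5/18 × 100 = 27.778%
Salt term: 16.6 × (-0.595) = -9.877
GC term: 0.41 × 27.778 = 11.389; length term: −500/18 = −27.778
Tm = 81.5 + (-9.877) + 11.389 − 27.778 = 55.234 → 55.2°C

55.2°C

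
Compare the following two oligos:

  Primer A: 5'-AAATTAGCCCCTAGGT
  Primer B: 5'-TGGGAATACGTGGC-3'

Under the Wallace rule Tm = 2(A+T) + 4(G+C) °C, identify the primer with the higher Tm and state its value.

Primer A, 46°C

Primer A: A+T=9, G+C=7 → Tm = 2(9)+4(7) = 46°C
Primer B: A+T=6, G+C=8 → Tm = 2(6)+4(8) = 44°C
46°C vs 44°C → primer A is higher.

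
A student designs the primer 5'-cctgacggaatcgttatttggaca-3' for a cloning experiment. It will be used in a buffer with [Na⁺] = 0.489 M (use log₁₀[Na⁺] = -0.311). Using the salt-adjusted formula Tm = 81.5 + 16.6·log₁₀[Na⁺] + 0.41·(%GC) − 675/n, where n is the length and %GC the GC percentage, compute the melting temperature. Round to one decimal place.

Length n = 24. Counting bases: T=7, A=6, G=6, C=5
G+C = 11, so %GC = 11/24 × 100 = 45.833%
Salt term: 16.6 × (-0.311) = -5.163
GC term: 0.41 × 45.833 = 18.792; length term: −675/24 = −28.125
Tm = 81.5 + (-5.163) + 18.792 − 28.125 = 67.004 → 67.0°C

67.0°C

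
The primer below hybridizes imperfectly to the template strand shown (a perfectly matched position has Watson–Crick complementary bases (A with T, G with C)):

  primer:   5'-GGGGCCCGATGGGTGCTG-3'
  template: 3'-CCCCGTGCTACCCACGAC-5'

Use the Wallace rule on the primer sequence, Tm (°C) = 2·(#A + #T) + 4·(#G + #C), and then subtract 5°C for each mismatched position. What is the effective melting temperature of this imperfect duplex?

Primer base counts: A=1, T=3, G=10, C=4 → A+T=4, G+C=14
Perfect-match Tm = 2(4) + 4(14) = 8 + 56 = 64°C
Mismatches (positions where the bases are not complementary): 1 (at position 6)
Effective Tm = 64 − 1×5 = 64 − 5 = 59°C

59°C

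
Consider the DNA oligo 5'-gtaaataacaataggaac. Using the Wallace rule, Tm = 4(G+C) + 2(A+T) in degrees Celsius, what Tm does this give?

Base counts: C=2, A=10, G=3, T=3
So N_AT = 13 and N_GC = 5.
Tm = 2×13 + 4×5 = 46°C

46°C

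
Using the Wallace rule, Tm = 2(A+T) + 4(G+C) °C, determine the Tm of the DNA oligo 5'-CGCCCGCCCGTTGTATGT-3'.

60°C

C=7, G=5, A=1, T=5
AT pairs contribute 6, GC pairs contribute 12.
Tm = 2(6) + 4(12) = 12 + 48 = 60°C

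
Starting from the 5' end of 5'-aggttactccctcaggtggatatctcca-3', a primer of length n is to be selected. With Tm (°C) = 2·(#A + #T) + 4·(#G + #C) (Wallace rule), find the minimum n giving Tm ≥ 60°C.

First 18 bases: AGGTTACTCCCTCAGGTG → Tm = 56°C (< 60°C)
First 19 bases: AGGTTACTCCCTCAGGTGG → Tm = 60°C (≥ 60°C)
Since every base adds ≥2°C, Tm only increases with n, so the threshold is first crossed at n = 19.

n = 19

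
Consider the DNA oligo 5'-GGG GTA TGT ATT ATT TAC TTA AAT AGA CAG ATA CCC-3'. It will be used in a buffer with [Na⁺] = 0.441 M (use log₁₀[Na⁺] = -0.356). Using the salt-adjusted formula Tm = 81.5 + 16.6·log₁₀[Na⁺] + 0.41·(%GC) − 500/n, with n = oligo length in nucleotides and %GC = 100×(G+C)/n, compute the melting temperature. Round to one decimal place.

75.4°C

Length n = 36. Base counts: C=5, T=12, G=7, A=12
G+C = 12, so %GC = 12/36 × 100 = 33.333%
Salt term: 16.6 × (-0.356) = -5.91
GC term: 0.41 × 33.333 = 13.667; length term: −500/36 = −13.889
Tm = 81.5 + (-5.91) + 13.667 − 13.889 = 75.368 → 75.4°C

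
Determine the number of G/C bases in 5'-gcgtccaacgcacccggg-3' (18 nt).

G=6, C=8, A=3, T=1
G+C = 6 + 8 = 14

14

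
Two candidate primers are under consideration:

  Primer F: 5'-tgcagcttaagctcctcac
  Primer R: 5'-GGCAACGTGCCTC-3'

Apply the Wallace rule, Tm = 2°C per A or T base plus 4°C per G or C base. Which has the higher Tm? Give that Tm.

Primer F, 58°C

Primer F: A+T=9, G+C=10 → Tm = 2(9)+4(10) = 58°C
Primer R: A+T=4, G+C=9 → Tm = 2(4)+4(9) = 44°C
58°C vs 44°C → primer F is higher.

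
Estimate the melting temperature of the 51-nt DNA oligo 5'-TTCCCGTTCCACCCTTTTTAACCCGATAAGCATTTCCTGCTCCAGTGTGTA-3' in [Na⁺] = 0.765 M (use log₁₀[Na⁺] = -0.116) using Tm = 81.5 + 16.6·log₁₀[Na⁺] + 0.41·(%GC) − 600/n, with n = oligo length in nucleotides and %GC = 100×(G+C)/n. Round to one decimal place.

Length n = 51. Scanning the sequence gives C=17, A=9, G=7, T=18.
G+C = 24, so %GC = 24/51 × 100 = 47.059%
Salt term: 16.6 × (-0.116) = -1.926
GC term: 0.41 × 47.059 = 19.294; length term: −600/51 = −11.765
Tm = 81.5 + (-1.926) + 19.294 − 11.765 = 87.103 → 87.1°C

87.1°C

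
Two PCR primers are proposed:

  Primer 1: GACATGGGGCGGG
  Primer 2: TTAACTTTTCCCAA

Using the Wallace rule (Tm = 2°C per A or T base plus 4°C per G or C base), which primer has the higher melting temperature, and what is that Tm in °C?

Primer 1, 46°C

Primer 1: A+T=3, G+C=10 → Tm = 2(3)+4(10) = 46°C
Primer 2: A+T=10, G+C=4 → Tm = 2(10)+4(4) = 36°C
46°C vs 36°C → primer 1 is higher.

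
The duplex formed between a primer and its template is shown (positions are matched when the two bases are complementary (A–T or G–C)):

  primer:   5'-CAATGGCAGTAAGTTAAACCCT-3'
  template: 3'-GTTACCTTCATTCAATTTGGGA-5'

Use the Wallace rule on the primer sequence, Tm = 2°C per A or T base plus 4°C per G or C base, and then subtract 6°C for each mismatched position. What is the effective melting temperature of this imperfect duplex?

56°C

Primer base counts: A=8, T=5, G=4, C=5 → A+T=13, G+C=9
Perfect-match Tm = 2(13) + 4(9) = 26 + 36 = 62°C
Mismatches (positions where the bases are not complementary): 1 (at position 7)
Effective Tm = 62 − 1×6 = 62 − 6 = 56°C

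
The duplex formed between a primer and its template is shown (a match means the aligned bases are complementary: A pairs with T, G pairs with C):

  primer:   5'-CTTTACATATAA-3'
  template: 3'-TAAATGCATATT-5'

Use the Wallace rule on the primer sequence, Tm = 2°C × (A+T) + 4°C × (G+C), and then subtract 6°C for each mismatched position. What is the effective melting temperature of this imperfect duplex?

16°C

Primer base counts: A=5, T=5, G=0, C=2 → A+T=10, G+C=2
Perfect-match Tm = 2(10) + 4(2) = 20 + 8 = 28°C
Mismatches (positions where the bases are not complementary): 2 (at positions 1, 7)
Effective Tm = 28 − 2×6 = 28 − 12 = 16°C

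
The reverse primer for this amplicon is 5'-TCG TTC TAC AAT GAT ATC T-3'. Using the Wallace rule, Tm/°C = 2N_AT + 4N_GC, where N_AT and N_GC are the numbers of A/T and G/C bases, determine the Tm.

50°C

Scanning the sequence gives T=8, C=4, G=2, A=5.
So N_AT = 13 and N_GC = 6.
Tm = 2×13 + 4×6 = 50°C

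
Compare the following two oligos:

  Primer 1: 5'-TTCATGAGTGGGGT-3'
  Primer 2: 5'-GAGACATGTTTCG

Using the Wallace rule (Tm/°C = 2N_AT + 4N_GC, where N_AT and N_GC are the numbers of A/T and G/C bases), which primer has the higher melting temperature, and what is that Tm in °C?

Primer 1: A+T=7, G+C=7 → Tm = 2(7)+4(7) = 42°C
Primer 2: A+T=7, G+C=6 → Tm = 2(7)+4(6) = 38°C
42°C vs 38°C → primer 1 is higher.

Primer 1, 42°C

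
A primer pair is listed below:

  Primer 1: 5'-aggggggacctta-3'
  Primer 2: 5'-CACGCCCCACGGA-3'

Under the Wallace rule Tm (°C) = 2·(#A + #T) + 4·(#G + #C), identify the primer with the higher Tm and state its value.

Primer 2, 46°C

Primer 1: A+T=5, G+C=8 → Tm = 2(5)+4(8) = 42°C
Primer 2: A+T=3, G+C=10 → Tm = 2(3)+4(10) = 46°C
42°C vs 46°C → primer 2 is higher.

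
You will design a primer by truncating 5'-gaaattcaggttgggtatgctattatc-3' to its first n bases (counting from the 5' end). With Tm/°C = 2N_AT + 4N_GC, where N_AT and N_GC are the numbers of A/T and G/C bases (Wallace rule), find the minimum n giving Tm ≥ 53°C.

n = 19

First 18 bases: GAAATTCAGGTTGGGTAT → Tm = 50°C (< 53°C)
First 19 bases: GAAATTCAGGTTGGGTATG → Tm = 54°C (≥ 53°C)
Since every base adds ≥2°C, Tm only increases with n, so the threshold is first crossed at n = 19.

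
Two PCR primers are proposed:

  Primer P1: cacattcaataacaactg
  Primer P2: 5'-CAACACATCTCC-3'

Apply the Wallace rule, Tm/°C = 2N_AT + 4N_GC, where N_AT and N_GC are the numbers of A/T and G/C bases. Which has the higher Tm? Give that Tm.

Primer P1, 48°C

Primer P1: A+T=12, G+C=6 → Tm = 2(12)+4(6) = 48°C
Primer P2: A+T=6, G+C=6 → Tm = 2(6)+4(6) = 36°C
48°C vs 36°C → primer P1 is higher.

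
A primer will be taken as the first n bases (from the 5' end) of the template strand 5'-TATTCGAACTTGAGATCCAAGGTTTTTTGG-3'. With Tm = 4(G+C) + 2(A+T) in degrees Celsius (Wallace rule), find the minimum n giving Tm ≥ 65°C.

n = 24

First 23 bases: TATTCGAACTTGAGATCCAAGGT → Tm = 64°C (< 65°C)
First 24 bases: TATTCGAACTTGAGATCCAAGGTT → Tm = 66°C (≥ 65°C)
Each additional base adds 2°C (A/T) or 4°C (G/C), so Tm is non-decreasing in n; n = 24 is the first length to reach 65°C.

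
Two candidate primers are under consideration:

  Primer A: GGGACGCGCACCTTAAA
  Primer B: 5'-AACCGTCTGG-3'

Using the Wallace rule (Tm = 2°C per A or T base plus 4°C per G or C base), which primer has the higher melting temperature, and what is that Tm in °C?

Primer A: A+T=7, G+C=10 → Tm = 2(7)+4(10) = 54°C
Primer B: A+T=4, G+C=6 → Tm = 2(4)+4(6) = 32°C
54°C vs 32°C → primer A is higher.

Primer A, 54°C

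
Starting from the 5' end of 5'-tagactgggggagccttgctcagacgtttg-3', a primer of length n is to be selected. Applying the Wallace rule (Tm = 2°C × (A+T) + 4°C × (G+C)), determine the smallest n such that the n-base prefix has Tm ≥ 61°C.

First 18 bases: TAGACTGGGGGAGCCTTG → Tm = 58°C (< 61°C)
First 19 bases: TAGACTGGGGGAGCCTTGC → Tm = 62°C (≥ 61°C)
Each additional base adds 2°C (A/T) or 4°C (G/C), so Tm is non-decreasing in n; n = 19 is the first length to reach 61°C.

n = 19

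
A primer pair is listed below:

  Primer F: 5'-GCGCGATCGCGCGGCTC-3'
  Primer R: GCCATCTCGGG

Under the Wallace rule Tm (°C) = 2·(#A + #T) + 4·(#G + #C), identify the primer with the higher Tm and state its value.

Primer F, 62°C

Primer F: A+T=3, G+C=14 → Tm = 2(3)+4(14) = 62°C
Primer R: A+T=3, G+C=8 → Tm = 2(3)+4(8) = 38°C
62°C vs 38°C → primer F is higher.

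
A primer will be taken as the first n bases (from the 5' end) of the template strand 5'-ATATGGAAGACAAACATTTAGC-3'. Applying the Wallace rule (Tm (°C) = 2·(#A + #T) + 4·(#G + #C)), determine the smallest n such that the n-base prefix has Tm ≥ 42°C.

n = 16

First 15 bases: ATATGGAAGACAAAC → Tm = 40°C (< 42°C)
First 16 bases: ATATGGAAGACAAACA → Tm = 42°C (≥ 42°C)
Since every base adds ≥2°C, Tm only increases with n, so the threshold is first crossed at n = 16.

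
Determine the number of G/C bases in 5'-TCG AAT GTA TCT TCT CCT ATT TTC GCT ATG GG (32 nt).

13

Counting bases: G=6, T=14, C=7, A=5
G+C = 6 + 7 = 13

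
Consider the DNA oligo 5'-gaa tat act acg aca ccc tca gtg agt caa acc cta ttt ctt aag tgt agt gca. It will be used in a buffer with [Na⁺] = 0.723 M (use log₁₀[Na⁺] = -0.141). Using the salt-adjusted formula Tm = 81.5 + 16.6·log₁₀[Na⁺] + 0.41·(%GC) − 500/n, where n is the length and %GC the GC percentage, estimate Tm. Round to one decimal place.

Length n = 54. G=9, T=15, C=13, A=17
G+C = 22, so %GC = 22/54 × 100 = 40.741%
Salt term: 16.6 × (-0.141) = -2.341
GC term: 0.41 × 40.741 = 16.704; length term: −500/54 = −9.259
Tm = 81.5 + (-2.341) + 16.704 − 9.259 = 86.604 → 86.6°C

86.6°C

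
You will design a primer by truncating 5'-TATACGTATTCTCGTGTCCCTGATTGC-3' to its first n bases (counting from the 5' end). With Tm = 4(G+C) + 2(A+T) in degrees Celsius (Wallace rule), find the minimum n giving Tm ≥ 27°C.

n = 11

First 10 bases: TATACGTATT → Tm = 24°C (< 27°C)
First 11 bases: TATACGTATTC → Tm = 28°C (≥ 27°C)
Each additional base adds 2°C (A/T) or 4°C (G/C), so Tm is non-decreasing in n; n = 11 is the first length to reach 27°C.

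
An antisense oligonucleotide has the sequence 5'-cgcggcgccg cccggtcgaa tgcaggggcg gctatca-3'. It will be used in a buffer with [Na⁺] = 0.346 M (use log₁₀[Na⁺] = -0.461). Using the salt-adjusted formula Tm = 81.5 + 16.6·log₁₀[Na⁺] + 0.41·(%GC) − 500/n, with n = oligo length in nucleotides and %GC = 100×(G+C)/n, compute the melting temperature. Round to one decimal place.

Length n = 37. Counting bases: C=13, T=4, A=5, G=15
G+C = 28, so %GC = 28/37 × 100 = 75.676%
Salt term: 16.6 × (-0.461) = -7.653
GC term: 0.41 × 75.676 = 31.027; length term: −500/37 = −13.514
Tm = 81.5 + (-7.653) + 31.027 − 13.514 = 91.36 → 91.4°C

91.4°C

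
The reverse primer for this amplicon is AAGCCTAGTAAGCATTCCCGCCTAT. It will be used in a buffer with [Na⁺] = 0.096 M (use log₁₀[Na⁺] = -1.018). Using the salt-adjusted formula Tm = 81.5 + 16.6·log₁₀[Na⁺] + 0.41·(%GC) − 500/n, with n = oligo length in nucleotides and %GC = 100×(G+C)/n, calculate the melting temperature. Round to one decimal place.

Length n = 25. Base counts: G=4, T=6, A=7, C=8
G+C = 12, so %GC = 12/25 × 100 = 48%
Salt term: 16.6 × (-1.018) = -16.899
GC term: 0.41 × 48 = 19.68; length term: −500/25 = −20
Tm = 81.5 + (-16.899) + 19.68 − 20 = 64.281 → 64.3°C

64.3°C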